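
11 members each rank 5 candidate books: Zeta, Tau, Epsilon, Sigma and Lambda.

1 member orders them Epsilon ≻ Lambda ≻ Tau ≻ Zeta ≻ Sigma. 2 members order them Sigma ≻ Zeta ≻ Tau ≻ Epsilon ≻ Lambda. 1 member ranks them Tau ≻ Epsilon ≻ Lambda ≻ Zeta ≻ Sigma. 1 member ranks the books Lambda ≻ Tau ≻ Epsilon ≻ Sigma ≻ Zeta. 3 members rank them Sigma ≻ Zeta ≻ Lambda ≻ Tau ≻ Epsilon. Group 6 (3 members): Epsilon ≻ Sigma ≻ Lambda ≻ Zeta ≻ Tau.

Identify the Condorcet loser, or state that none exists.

Head-to-head results (11 members):
Zeta vs Tau: 2+3+3 = 8 for Zeta, 3 for Tau — Zeta by 8–3.
Zeta vs Epsilon: Epsilon, 6–5.
Zeta vs Sigma: Zeta is ranked higher on 1+1 = 2 ballots, Sigma on 9. Sigma wins 9–2.
Zeta vs Lambda: 2+3 = 5 for Zeta, 6 for Lambda — Lambda by 6–5.
Tau–Epsilon: Tau 7–4.
Tau vs Sigma: 1+1+1 = 3 for Tau, 8 for Sigma — Sigma by 8–3.
Tau vs Lambda: Lambda wins 8–3.
Epsilon vs Sigma: Epsilon, 6–5.
Epsilon vs Lambda: Epsilon, 7–4.
Sigma–Lambda: Sigma 8–3.
No book is winless: Zeta beats Tau; Tau beats Epsilon; Epsilon beats Zeta; Sigma beats Zeta; Lambda beats Zeta. There is no Condorcet loser.

none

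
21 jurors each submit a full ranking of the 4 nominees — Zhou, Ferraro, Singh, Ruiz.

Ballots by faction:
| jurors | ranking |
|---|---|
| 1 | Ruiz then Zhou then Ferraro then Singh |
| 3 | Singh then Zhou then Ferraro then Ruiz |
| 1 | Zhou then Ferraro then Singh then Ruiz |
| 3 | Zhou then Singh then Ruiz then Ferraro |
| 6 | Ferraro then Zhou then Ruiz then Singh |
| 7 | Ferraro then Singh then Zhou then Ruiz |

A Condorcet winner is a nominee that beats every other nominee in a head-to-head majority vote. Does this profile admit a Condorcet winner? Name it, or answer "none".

Check each pair by majority over 21 ballots:
Zhou vs Ferraro: Zhou is ranked higher on 1+3+1+3 = 8 ballots, Ferraro on 13. Ferraro wins 13–8.
Zhou vs Singh: 1+1+3+6 = 11 for Zhou, 10 for Singh — Zhou by 11–10.
Zhou vs Ruiz: Zhou preferred on 3+1+3+6+7 = 20 ballots; Zhou wins 20–1.
Ferraro vs Singh: Ferraro preferred on 1+1+6+7 = 15 ballots; Ferraro wins 15–6.
Ferraro vs Ruiz: 17 to 4, Ferraro.
Singh vs Ruiz: Singh is ranked higher on 3+1+3+7 = 14 ballots, Ruiz on 7. Singh wins 14–7.
Ferraro defeats every rival head-to-head and is the Condorcet winner.

Ferraro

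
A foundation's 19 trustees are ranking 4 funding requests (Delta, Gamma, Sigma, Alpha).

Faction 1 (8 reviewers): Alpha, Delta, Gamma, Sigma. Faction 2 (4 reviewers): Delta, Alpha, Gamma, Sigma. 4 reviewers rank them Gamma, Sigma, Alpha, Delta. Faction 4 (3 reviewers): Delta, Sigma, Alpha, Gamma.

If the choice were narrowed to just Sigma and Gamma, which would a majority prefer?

Gamma

Ballots ranking Sigma above Gamma: 3.
Ballots ranking Gamma above Sigma: 19 − 3 = 16.
Gamma wins the head-to-head 16–3.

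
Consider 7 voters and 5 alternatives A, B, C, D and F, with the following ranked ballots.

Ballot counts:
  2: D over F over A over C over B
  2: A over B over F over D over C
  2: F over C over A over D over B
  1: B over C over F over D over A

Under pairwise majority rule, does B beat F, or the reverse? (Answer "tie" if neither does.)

F

Ballots ranking B above F: 2 + 1 = 3.
Ballots ranking F above B: 7 − 3 = 4.
F wins the head-to-head 4–3.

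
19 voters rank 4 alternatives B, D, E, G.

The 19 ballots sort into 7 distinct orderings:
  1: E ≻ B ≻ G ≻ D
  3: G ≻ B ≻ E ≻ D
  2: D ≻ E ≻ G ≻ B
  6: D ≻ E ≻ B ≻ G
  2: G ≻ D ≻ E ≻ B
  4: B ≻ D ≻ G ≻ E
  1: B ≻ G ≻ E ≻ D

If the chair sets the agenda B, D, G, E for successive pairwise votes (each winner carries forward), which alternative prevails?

D

Round 1: B vs D — 9–10, D advances.
Round 2: D vs G — 12–7, D advances.
Round 3: D vs E — 14–5, D advances.
D survives the agenda.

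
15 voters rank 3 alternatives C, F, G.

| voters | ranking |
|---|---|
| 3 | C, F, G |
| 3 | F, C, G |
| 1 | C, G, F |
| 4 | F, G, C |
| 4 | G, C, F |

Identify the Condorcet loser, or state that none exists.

Pairwise majorities:
C vs F: C, 8–7.
C vs G: G wins 8–7.
F vs G: F wins 10–5.
Every alternative wins at least one matchup (C beats F; F beats G; G beats C), so there is no Condorcet loser.

none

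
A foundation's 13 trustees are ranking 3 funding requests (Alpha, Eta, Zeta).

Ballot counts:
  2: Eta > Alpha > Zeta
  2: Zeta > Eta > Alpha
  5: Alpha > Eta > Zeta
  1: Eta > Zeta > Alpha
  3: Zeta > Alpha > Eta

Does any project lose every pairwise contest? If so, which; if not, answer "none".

Zeta

Pairwise majorities:
Alpha–Eta: Alpha 8–5.
Alpha vs Zeta: Alpha preferred on 2+5 = 7 ballots; Alpha wins 7–6.
Eta vs Zeta: Eta wins 8–5.
Zeta is beaten in every head-to-head and is the Condorcet loser.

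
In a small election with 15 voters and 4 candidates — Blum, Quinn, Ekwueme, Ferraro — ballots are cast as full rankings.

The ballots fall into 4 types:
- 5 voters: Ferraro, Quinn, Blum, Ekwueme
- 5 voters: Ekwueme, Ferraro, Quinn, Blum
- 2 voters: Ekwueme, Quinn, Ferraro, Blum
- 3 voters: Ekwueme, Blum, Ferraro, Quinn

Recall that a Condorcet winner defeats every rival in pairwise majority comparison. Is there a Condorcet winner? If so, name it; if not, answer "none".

Head-to-head results (15 voters):
Blum vs Quinn: 3 to 12, Quinn.
Blum vs Ekwueme: 5 to 10, Ekwueme.
Blum vs Ferraro: 3 to 12, Ferraro.
Quinn vs Ekwueme: Quinn is ranked higher on 5 ballots, Ekwueme on 10. Ekwueme wins 10–5.
Quinn vs Ferraro: 2 for Quinn, 13 for Ferraro — Ferraro by 13–2.
Ekwueme vs Ferraro: 5+2+3 = 10 for Ekwueme, 5 for Ferraro — Ekwueme by 10–5.
Ekwueme wins every pairwise contest, so Ekwueme is the Condorcet winner.

Ekwueme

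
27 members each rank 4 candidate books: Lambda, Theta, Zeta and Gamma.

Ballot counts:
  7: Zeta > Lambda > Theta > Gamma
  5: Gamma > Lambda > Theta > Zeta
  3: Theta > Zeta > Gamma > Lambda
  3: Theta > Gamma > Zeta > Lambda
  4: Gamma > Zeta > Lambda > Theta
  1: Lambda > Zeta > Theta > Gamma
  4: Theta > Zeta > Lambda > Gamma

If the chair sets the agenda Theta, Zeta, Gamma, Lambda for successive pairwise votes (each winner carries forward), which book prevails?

Lambda

Round 1: Theta vs Zeta — 15–12, Theta advances.
Round 2: Theta vs Gamma — 18–9, Theta advances.
Round 3: Theta vs Lambda — 10–17, Lambda advances.
The agenda winner is Lambda.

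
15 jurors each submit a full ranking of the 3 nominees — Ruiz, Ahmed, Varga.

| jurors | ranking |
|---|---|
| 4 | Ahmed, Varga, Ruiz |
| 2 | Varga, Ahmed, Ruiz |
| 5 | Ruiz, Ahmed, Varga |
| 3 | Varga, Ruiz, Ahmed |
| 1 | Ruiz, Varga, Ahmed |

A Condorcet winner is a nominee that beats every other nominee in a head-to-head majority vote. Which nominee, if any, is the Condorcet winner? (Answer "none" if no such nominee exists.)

none

Check each pair by majority over 15 ballots:
Ruiz vs Ahmed: Ruiz preferred on 5+3+1 = 9 ballots; Ruiz wins 9–6.
Ruiz vs Varga: 6 to 9, Varga.
Ahmed vs Varga: 9 to 6, Ahmed.
Every nominee loses at least once (Ruiz loses to Varga; Ahmed loses to Ruiz; Varga loses to Ahmed). The majority relation contains the cycle Ruiz → Ahmed → Varga → Ruiz, so there is no Condorcet winner.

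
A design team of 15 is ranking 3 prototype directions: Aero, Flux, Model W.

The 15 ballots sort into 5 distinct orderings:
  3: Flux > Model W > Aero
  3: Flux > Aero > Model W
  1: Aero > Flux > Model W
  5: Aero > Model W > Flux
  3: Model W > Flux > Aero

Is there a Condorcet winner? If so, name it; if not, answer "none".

Head-to-head results (15 engineers):
Aero–Flux: Flux 9–6.
Aero vs Model W: 9 to 6, Aero.
Flux vs Model W: Flux is ranked higher on 3+3+1 = 7 ballots, Model W on 8. Model W wins 8–7.
No design is unbeaten: Aero loses to Flux; Flux loses to Model W; Model W loses to Aero. In particular Aero beats Model W beats Flux beats Aero is a majority cycle — no Condorcet winner exists.

none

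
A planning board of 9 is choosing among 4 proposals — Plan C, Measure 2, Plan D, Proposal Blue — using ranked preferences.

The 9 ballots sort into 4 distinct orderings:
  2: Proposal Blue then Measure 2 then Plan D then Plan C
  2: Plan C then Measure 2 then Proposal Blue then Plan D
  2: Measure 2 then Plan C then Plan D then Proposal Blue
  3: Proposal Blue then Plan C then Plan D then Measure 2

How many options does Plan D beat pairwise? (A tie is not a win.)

0

Plan D against each rival (9 council members):
Plan D vs Plan C: 2 for Plan D, 7 for Plan C — Plan C by 7–2.
Plan D–Measure 2: Measure 2 6–3.
Plan D–Proposal Blue: Proposal Blue 7–2.
Plan D beats no one; loses to Plan C, Measure 2, Proposal Blue — 0 pairwise wins.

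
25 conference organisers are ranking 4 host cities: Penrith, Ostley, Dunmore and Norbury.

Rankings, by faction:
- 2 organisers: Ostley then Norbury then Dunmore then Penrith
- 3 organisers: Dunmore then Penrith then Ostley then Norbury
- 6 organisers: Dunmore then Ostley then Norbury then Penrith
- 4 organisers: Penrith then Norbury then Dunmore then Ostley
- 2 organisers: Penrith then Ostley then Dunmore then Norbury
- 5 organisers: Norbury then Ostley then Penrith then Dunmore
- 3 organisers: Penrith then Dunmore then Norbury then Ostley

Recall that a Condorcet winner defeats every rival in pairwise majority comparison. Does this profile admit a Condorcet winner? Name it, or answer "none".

Check each pair by majority over 25 ballots:
Penrith vs Ostley: Ostley, 13–12.
Penrith vs Dunmore: Penrith wins 14–11.
Penrith–Norbury: Norbury 13–12.
Ostley–Dunmore: Dunmore 16–9.
Ostley vs Norbury: Ostley, 13–12.
Dunmore vs Norbury: Dunmore wins 14–11.
No city is unbeaten: Penrith loses to Ostley; Ostley loses to Dunmore; Dunmore loses to Penrith; Norbury loses to Ostley. In particular Penrith > Dunmore > Ostley > Penrith is a majority cycle — no Condorcet winner exists.

none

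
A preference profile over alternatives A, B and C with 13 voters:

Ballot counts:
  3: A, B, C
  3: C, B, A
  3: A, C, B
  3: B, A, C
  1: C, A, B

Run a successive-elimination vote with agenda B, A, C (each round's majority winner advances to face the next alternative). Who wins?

Round 1: B vs A — 6–7, A advances.
Round 2: A vs C — 9–4, A advances.
The agenda winner is A.

A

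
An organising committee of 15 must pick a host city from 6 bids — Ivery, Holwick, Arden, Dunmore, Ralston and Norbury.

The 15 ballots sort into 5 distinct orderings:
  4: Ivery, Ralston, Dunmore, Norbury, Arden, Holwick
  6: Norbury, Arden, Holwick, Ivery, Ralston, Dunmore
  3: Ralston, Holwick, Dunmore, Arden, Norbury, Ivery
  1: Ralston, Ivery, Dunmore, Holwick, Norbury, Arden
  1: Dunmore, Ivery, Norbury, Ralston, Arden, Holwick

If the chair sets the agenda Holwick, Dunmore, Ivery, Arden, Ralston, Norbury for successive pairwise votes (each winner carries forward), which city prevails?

Round 1: Holwick vs Dunmore — 9–6, Holwick advances.
Round 2: Holwick vs Ivery — 9–6, Holwick advances.
Round 3: Holwick vs Arden — 4–11, Arden advances.
Round 4: Arden vs Ralston — 6–9, Ralston advances.
Round 5: Ralston vs Norbury — 8–7, Ralston advances.
Ralston survives the agenda.

Ralston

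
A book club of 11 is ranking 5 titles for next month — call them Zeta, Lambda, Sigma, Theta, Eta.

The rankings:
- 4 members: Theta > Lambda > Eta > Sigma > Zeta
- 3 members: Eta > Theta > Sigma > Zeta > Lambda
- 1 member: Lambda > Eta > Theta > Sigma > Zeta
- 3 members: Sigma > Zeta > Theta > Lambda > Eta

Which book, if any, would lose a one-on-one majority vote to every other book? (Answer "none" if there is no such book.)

none

Head-to-head results (11 members):
Zeta vs Lambda: Zeta, 6–5.
Zeta vs Sigma: Sigma wins 11–0.
Zeta vs Theta: 3 to 8, Theta.
Zeta vs Eta: Zeta preferred on 3 ballots; Eta wins 8–3.
Lambda vs Sigma: Lambda preferred on 4+1 = 5 ballots; Sigma wins 6–5.
Lambda–Theta: Theta 10–1.
Lambda vs Eta: Lambda, 8–3.
Sigma vs Theta: Sigma is ranked higher on 3 ballots, Theta on 8. Theta wins 8–3.
Sigma vs Eta: Eta, 8–3.
Theta vs Eta: 7 to 4, Theta.
No book is winless: Zeta beats Lambda; Lambda beats Eta; Sigma beats Zeta; Theta beats Zeta; Eta beats Zeta. There is no Condorcet loser.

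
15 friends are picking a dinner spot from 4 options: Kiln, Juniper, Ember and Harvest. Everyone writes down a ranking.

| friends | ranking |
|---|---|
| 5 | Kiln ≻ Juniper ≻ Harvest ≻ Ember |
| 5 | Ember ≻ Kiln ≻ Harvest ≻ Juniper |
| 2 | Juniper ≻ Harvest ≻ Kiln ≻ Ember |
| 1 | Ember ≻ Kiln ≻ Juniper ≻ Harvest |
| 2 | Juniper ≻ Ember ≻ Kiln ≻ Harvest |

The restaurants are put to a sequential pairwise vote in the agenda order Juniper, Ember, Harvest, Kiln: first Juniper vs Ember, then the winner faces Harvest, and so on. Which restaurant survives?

Kiln

Round 1: Juniper vs Ember — 9–6, Juniper advances.
Round 2: Juniper vs Harvest — 10–5, Juniper advances.
Round 3: Juniper vs Kiln — 4–11, Kiln advances.
Kiln survives the agenda.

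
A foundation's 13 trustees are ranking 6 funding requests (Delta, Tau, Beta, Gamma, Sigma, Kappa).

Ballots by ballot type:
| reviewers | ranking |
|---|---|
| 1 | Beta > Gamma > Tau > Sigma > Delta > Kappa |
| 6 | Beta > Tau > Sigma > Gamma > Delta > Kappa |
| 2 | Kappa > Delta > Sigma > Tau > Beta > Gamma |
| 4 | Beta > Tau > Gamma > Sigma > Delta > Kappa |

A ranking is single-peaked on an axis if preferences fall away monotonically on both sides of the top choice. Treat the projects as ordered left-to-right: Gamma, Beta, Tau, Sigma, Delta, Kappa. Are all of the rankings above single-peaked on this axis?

yes

Axis positions: Gamma=1, Beta=2, Tau=3, Sigma=4, Delta=5, Kappa=6.
Ballot type 1 (peak Beta at position 2): ranking walks positions 2-1-3-4-5-6, expanding outward from the peak — single-peaked.
Ballot type 2 (peak Beta at position 2): ranking walks positions 2-3-4-1-5-6, expanding outward from the peak — single-peaked.
Ballot type 3 (peak Kappa at position 6): ranking walks positions 6-5-4-3-2-1, expanding outward from the peak — single-peaked.
Ballot type 4 (peak Beta at position 2): ranking walks positions 2-3-1-4-5-6, expanding outward from the peak — single-peaked.
Every ranking is single-peaked on this axis.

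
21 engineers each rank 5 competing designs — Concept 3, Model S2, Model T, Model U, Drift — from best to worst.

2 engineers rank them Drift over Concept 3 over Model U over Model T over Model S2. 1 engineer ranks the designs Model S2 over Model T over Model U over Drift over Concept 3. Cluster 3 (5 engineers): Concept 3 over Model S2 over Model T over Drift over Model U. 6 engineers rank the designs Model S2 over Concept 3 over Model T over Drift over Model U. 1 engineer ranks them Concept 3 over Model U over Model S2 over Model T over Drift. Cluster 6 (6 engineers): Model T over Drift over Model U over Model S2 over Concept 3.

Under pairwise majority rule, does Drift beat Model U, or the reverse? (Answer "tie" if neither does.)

Drift

Ballots ranking Drift above Model U: 2 + 5 + 6 + 6 = 19.
Ballots ranking Model U above Drift: 21 − 19 = 2.
Drift wins the head-to-head 19–2.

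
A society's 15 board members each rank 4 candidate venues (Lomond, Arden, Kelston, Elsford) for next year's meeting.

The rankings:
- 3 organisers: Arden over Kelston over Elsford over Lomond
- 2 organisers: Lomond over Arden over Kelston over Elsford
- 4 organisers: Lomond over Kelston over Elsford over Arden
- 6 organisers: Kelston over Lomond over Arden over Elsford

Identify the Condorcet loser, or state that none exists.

Elsford

Head-to-head results (15 organisers):
Lomond vs Arden: 2+4+6 = 12 for Lomond, 3 for Arden — Lomond by 12–3.
Lomond vs Kelston: Kelston wins 9–6.
Lomond vs Elsford: Lomond wins 12–3.
Arden–Kelston: Kelston 10–5.
Arden–Elsford: Arden 11–4.
Kelston vs Elsford: Kelston, 15–0.
Elsford loses to every other city — it is the Condorcet loser.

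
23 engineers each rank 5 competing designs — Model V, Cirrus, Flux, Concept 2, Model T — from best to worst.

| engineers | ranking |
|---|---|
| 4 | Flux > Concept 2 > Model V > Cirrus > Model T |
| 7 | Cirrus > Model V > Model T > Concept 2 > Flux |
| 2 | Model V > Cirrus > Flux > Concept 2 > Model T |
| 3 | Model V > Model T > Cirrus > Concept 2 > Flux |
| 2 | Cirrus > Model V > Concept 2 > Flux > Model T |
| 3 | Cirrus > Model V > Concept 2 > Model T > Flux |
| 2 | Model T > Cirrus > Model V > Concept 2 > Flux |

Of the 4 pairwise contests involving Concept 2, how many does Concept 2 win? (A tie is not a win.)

Concept 2 against each rival (23 engineers):
Concept 2 vs Model V: Model V wins 19–4.
Concept 2–Cirrus: Cirrus 19–4.
Concept 2 vs Flux: Concept 2 preferred on 7+3+2+3+2 = 17 ballots; Concept 2 wins 17–6.
Concept 2–Model T: Model T 12–11.
Concept 2 beats Flux; loses to Model V, Cirrus, Model T — 1 pairwise win.

1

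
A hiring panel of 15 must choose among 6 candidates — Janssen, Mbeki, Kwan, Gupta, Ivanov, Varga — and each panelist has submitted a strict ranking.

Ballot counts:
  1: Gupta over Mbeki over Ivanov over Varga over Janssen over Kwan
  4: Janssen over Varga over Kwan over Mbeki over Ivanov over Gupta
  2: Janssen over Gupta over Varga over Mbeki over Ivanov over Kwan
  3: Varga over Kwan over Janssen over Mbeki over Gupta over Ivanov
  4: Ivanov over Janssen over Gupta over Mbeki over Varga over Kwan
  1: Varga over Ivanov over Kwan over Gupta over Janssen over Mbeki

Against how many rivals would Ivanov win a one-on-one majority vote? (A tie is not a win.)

2

Ivanov against each rival (15 committee members):
Ivanov vs Janssen: Ivanov is ranked higher on 1+4+1 = 6 ballots, Janssen on 9. Janssen wins 9–6.
Ivanov vs Mbeki: 4+1 = 5 for Ivanov, 10 for Mbeki — Mbeki by 10–5.
Ivanov vs Kwan: 1+2+4+1 = 8 for Ivanov, 7 for Kwan — Ivanov by 8–7.
Ivanov vs Gupta: Ivanov preferred on 4+4+1 = 9 ballots; Ivanov wins 9–6.
Ivanov vs Varga: Ivanov preferred on 1+4 = 5 ballots; Varga wins 10–5.
Ivanov beats Kwan, Gupta; loses to Janssen, Mbeki, Varga — 2 pairwise wins.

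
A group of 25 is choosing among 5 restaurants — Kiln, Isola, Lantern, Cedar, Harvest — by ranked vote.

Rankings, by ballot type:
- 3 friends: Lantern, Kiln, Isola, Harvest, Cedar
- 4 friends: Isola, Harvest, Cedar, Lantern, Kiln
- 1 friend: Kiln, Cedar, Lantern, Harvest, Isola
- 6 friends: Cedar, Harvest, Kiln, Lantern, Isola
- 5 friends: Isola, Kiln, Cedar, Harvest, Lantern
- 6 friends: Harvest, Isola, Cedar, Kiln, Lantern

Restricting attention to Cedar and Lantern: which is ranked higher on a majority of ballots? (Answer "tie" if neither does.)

Ballots ranking Cedar above Lantern: 4 + 1 + 6 + 5 + 6 = 22.
Ballots ranking Lantern above Cedar: 25 − 22 = 3.
Cedar wins the head-to-head 22–3.

Cedar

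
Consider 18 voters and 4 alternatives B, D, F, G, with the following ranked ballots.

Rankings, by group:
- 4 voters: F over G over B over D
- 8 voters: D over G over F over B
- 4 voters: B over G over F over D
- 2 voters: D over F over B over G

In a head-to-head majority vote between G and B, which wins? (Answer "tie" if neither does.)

Ballots ranking G above B: 4 + 8 = 12.
Ballots ranking B above G: 18 − 12 = 6.
G wins the head-to-head 12–6.

G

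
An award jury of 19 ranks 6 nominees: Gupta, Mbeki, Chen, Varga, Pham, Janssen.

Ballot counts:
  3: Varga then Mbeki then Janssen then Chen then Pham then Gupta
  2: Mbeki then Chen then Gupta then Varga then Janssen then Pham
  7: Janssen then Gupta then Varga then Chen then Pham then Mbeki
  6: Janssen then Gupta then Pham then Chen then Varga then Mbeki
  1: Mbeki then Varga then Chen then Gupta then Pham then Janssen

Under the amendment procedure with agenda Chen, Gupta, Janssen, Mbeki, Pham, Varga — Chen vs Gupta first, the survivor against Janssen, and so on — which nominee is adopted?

Round 1: Chen vs Gupta — 6–13, Gupta advances.
Round 2: Gupta vs Janssen — 3–16, Janssen advances.
Round 3: Janssen vs Mbeki — 13–6, Janssen advances.
Round 4: Janssen vs Pham — 18–1, Janssen advances.
Round 5: Janssen vs Varga — 13–6, Janssen advances.
The agenda winner is Janssen.

Janssen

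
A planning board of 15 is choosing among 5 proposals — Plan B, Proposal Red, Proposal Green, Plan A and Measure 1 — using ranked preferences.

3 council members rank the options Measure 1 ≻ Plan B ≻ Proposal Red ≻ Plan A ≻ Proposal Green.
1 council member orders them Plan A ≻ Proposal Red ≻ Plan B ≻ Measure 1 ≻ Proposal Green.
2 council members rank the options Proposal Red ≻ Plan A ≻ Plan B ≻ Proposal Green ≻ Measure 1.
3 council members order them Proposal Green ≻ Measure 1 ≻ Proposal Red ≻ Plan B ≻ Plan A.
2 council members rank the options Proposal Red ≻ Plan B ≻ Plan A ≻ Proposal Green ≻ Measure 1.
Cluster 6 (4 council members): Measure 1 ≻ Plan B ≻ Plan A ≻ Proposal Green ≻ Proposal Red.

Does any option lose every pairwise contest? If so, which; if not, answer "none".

Pairwise majorities:
Plan B vs Proposal Red: 3+4 = 7 for Plan B, 8 for Proposal Red — Proposal Red by 8–7.
Plan B vs Proposal Green: Plan B is ranked higher on 3+1+2+2+4 = 12 ballots, Proposal Green on 3. Plan B wins 12–3.
Plan B vs Plan A: Plan B is ranked higher on 3+3+2+4 = 12 ballots, Plan A on 3. Plan B wins 12–3.
Plan B vs Measure 1: 1+2+2 = 5 for Plan B, 10 for Measure 1 — Measure 1 by 10–5.
Proposal Red vs Proposal Green: Proposal Red wins 8–7.
Proposal Red vs Plan A: Proposal Red is ranked higher on 3+2+3+2 = 10 ballots, Plan A on 5. Proposal Red wins 10–5.
Proposal Red–Measure 1: Measure 1 10–5.
Proposal Green vs Plan A: Plan A wins 12–3.
Proposal Green–Measure 1: Measure 1 8–7.
Plan A–Measure 1: Measure 1 10–5.
Proposal Green is beaten in every head-to-head and is the Condorcet loser.

Proposal Green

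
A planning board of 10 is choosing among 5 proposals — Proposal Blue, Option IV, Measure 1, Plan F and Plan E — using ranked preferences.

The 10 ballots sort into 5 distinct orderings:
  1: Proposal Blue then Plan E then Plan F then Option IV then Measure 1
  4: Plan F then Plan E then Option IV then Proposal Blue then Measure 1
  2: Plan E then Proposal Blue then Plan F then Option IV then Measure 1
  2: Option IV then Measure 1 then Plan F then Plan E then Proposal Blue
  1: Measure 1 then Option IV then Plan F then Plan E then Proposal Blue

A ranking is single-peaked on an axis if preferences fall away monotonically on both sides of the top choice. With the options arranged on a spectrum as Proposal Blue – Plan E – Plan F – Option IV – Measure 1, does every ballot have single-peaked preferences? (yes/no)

Axis positions: Proposal Blue=1, Plan E=2, Plan F=3, Option IV=4, Measure 1=5.
Cluster 1 (peak Proposal Blue at position 1): ranking walks positions 1-2-3-4-5, expanding outward from the peak — single-peaked.
Cluster 2 (peak Plan F at position 3): ranking walks positions 3-2-4-1-5, expanding outward from the peak — single-peaked.
Cluster 3 (peak Plan E at position 2): ranking walks positions 2-1-3-4-5, expanding outward from the peak — single-peaked.
Cluster 4 (peak Option IV at position 4): ranking walks positions 4-5-3-2-1, expanding outward from the peak — single-peaked.
Cluster 5 (peak Measure 1 at position 5): ranking walks positions 5-4-3-2-1, expanding outward from the peak — single-peaked.
Every ranking is single-peaked on this axis.

yes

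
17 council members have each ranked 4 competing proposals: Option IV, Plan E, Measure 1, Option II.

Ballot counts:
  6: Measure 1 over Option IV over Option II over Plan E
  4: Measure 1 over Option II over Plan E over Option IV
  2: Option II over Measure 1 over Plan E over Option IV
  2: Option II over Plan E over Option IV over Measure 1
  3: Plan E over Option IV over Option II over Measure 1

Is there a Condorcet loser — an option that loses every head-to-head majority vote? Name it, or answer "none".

none

Head-to-head results (17 council members):
Option IV vs Plan E: 6 for Option IV, 11 for Plan E — Plan E by 11–6.
Option IV vs Measure 1: Option IV is ranked higher on 2+3 = 5 ballots, Measure 1 on 12. Measure 1 wins 12–5.
Option IV vs Option II: 9 to 8, Option IV.
Plan E vs Measure 1: Measure 1, 12–5.
Plan E vs Option II: 3 for Plan E, 14 for Option II — Option II by 14–3.
Measure 1 vs Option II: Measure 1, 10–7.
Each option has at least one pairwise win (Option IV beats Option II; Plan E beats Option IV; Measure 1 beats Option IV; Option II beats Plan E) — no Condorcet loser.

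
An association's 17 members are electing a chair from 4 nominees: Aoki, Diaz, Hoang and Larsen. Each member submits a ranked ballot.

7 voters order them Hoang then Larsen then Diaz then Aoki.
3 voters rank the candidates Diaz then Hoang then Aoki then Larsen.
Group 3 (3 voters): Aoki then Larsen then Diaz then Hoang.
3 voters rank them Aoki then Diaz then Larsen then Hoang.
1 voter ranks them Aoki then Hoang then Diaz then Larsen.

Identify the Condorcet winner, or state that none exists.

Pairwise majorities:
Aoki vs Diaz: Diaz, 10–7.
Aoki vs Hoang: Hoang, 10–7.
Aoki vs Larsen: Aoki is ranked higher on 3+3+3+1 = 10 ballots, Larsen on 7. Aoki wins 10–7.
Diaz vs Hoang: Diaz is ranked higher on 3+3+3 = 9 ballots, Hoang on 8. Diaz wins 9–8.
Diaz vs Larsen: Larsen wins 10–7.
Hoang vs Larsen: Hoang preferred on 7+3+1 = 11 ballots; Hoang wins 11–6.
Each candidate drops at least one matchup (Aoki loses to Diaz; Diaz loses to Larsen; Hoang loses to Diaz; Larsen loses to Aoki); the cycle Aoki beats Larsen beats Diaz beats Aoki rules out a Condorcet winner.

none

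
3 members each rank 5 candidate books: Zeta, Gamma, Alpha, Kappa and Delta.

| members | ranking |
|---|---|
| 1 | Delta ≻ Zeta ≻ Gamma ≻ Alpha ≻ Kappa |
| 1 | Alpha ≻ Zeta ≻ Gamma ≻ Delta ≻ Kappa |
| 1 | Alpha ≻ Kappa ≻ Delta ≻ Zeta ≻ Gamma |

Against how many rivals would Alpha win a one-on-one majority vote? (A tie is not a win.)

Alpha against each rival (3 members):
Alpha vs Zeta: Alpha preferred on 1+1 = 2 ballots; Alpha wins 2–1.
Alpha vs Gamma: Alpha wins 2–1.
Alpha vs Kappa: 1+1+1 = 3 for Alpha, 0 for Kappa — Alpha by 3–0.
Alpha vs Delta: 2 to 1, Alpha.
Alpha beats Zeta, Gamma, Kappa, Delta — 4 pairwise wins.

4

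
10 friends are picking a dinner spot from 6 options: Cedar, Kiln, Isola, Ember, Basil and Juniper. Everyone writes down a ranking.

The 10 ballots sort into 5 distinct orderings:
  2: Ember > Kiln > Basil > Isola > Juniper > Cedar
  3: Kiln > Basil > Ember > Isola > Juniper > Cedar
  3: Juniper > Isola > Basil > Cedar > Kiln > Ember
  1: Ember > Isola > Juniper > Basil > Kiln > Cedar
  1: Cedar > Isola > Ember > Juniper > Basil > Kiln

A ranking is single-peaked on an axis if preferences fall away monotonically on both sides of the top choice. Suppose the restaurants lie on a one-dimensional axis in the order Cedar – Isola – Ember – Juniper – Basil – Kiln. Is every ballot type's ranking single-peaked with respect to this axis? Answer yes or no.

Axis positions: Cedar=1, Isola=2, Ember=3, Juniper=4, Basil=5, Kiln=6.
Ballot type 1: ranking walks positions 3-6-5-2-4-1; Kiln is ranked above Juniper even though Juniper lies between Kiln and the peak Ember on the axis — preferences dip and rise again. Not single-peaked.
Ballot type 2: ranking walks positions 6-5-3-2-4-1; Ember is ranked above Juniper even though Juniper lies between Ember and the peak Kiln on the axis — preferences dip and rise again. Not single-peaked.
Ballot type 3: ranking walks positions 4-2-5-1-6-3; Isola is ranked above Ember even though Ember lies between Isola and the peak Juniper on the axis — preferences dip and rise again. Not single-peaked.
Ballot type 4 (peak Ember at position 3): ranking walks positions 3-2-4-5-6-1, expanding outward from the peak — single-peaked.
Ballot type 5 (peak Cedar at position 1): ranking walks positions 1-2-3-4-5-6, expanding outward from the peak — single-peaked.
Ballot type 1 violates single-peakedness, so the profile is not single-peaked on this axis.

no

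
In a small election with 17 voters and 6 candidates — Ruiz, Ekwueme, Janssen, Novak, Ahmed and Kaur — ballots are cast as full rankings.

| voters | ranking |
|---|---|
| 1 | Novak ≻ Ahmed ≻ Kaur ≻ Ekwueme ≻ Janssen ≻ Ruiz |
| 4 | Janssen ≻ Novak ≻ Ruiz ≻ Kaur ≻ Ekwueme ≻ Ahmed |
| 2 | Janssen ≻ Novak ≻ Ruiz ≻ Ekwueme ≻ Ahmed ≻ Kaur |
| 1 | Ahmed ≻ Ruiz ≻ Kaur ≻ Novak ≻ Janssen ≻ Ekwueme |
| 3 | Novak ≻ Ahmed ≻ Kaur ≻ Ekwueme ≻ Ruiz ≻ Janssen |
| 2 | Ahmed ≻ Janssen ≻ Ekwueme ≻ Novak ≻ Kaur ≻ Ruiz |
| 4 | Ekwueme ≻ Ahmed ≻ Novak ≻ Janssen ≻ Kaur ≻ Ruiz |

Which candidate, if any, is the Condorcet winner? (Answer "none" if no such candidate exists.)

Novak

Check each pair by majority over 17 ballots:
Ruiz vs Ekwueme: Ekwueme wins 10–7.
Ruiz vs Janssen: Janssen wins 13–4.
Ruiz–Novak: Novak 16–1.
Ruiz vs Ahmed: Ahmed, 11–6.
Ruiz–Kaur: Kaur 10–7.
Ekwueme–Janssen: Janssen 9–8.
Ekwueme vs Novak: Novak, 11–6.
Ekwueme–Ahmed: Ekwueme 10–7.
Ekwueme vs Kaur: Kaur wins 9–8.
Janssen vs Novak: Novak, 9–8.
Janssen vs Ahmed: Ahmed, 11–6.
Janssen vs Kaur: Janssen wins 12–5.
Novak vs Ahmed: Novak, 10–7.
Novak vs Kaur: Novak wins 16–1.
Ahmed vs Kaur: Ahmed, 13–4.
Novak beats each of Ruiz, Ekwueme, Janssen, Ahmed, Kaur — Novak is the Condorcet winner.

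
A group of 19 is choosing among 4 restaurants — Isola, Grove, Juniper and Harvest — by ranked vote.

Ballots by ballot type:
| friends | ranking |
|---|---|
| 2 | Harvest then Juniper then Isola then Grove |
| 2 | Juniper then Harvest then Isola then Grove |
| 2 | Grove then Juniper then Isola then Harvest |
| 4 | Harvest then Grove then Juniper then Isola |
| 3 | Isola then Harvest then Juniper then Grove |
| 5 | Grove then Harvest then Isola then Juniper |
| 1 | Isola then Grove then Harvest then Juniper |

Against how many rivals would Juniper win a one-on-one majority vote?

Juniper against each rival (19 friends):
Juniper vs Isola: Juniper, 10–9.
Juniper vs Grove: Juniper preferred on 2+2+3 = 7 ballots; Grove wins 12–7.
Juniper vs Harvest: 4 to 15, Harvest.
Juniper beats Isola; loses to Grove, Harvest — 1 pairwise win.

1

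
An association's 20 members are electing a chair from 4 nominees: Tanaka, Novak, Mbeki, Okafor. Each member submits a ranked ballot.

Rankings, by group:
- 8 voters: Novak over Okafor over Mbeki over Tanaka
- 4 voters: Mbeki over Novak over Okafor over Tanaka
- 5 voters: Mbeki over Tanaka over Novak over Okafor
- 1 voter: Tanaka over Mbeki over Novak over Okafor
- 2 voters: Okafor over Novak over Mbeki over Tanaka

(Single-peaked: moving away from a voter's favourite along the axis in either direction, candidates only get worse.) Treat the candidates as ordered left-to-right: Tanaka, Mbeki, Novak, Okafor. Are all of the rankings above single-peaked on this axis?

Axis positions: Tanaka=1, Mbeki=2, Novak=3, Okafor=4.
Group 1 (peak Novak at position 3): ranking walks positions 3-4-2-1, expanding outward from the peak — single-peaked.
Group 2 (peak Mbeki at position 2): ranking walks positions 2-3-4-1, expanding outward from the peak — single-peaked.
Group 3 (peak Mbeki at position 2): ranking walks positions 2-1-3-4, expanding outward from the peak — single-peaked.
Group 4 (peak Tanaka at position 1): ranking walks positions 1-2-3-4, expanding outward from the peak — single-peaked.
Group 5 (peak Okafor at position 4): ranking walks positions 4-3-2-1, expanding outward from the peak — single-peaked.
Every ranking is single-peaked on this axis.

yes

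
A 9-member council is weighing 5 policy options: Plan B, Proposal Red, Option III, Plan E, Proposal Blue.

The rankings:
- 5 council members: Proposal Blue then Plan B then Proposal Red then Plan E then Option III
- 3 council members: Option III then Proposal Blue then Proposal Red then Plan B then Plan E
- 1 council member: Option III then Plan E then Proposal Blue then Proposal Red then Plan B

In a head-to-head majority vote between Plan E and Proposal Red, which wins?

Ballots ranking Plan E above Proposal Red: 1.
Ballots ranking Proposal Red above Plan E: 9 − 1 = 8.
Proposal Red wins the head-to-head 8–1.

Proposal Red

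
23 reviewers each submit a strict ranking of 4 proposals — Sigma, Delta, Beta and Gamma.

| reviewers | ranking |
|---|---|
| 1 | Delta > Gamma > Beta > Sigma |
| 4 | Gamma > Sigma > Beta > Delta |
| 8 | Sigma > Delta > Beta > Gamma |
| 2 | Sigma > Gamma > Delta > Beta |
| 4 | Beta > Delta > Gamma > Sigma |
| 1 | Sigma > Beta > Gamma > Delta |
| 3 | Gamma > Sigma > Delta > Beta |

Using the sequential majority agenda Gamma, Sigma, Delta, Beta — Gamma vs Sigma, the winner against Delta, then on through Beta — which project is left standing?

Delta

Round 1: Gamma vs Sigma — 12–11, Gamma advances.
Round 2: Gamma vs Delta — 10–13, Delta advances.
Round 3: Delta vs Beta — 14–9, Delta advances.
The agenda winner is Delta.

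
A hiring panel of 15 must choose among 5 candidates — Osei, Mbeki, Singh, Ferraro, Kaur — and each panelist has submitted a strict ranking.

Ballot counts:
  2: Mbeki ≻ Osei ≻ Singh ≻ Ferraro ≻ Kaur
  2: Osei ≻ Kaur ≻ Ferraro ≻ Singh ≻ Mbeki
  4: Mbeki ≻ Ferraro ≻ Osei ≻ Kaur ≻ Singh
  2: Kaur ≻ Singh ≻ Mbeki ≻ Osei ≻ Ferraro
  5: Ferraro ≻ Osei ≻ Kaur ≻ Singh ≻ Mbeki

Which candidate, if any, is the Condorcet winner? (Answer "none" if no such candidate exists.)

none

Pairwise majorities:
Osei vs Mbeki: 7 to 8, Mbeki.
Osei vs Singh: 13 to 2, Osei.
Osei vs Ferraro: 6 to 9, Ferraro.
Osei vs Kaur: Osei preferred on 2+2+4+5 = 13 ballots; Osei wins 13–2.
Mbeki vs Singh: Mbeki is ranked higher on 2+4 = 6 ballots, Singh on 9. Singh wins 9–6.
Mbeki vs Ferraro: 8 to 7, Mbeki.
Mbeki vs Kaur: Mbeki preferred on 2+4 = 6 ballots; Kaur wins 9–6.
Singh vs Ferraro: 4 to 11, Ferraro.
Singh vs Kaur: 2 to 13, Kaur.
Ferraro vs Kaur: Ferraro is ranked higher on 2+4+5 = 11 ballots, Kaur on 4. Ferraro wins 11–4.
Each candidate drops at least one matchup (Osei loses to Mbeki; Mbeki loses to Singh; Singh loses to Osei; Ferraro loses to Mbeki; Kaur loses to Osei); the cycle Osei > Singh > Mbeki > Osei rules out a Condorcet winner.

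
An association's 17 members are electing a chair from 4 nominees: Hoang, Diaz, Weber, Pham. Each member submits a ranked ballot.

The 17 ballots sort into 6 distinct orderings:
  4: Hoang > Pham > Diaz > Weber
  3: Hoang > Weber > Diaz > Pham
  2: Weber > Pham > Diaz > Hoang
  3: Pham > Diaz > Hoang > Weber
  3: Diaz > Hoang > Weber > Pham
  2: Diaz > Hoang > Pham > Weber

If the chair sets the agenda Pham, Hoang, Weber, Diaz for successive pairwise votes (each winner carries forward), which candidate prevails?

Diaz

Round 1: Pham vs Hoang — 5–12, Hoang advances.
Round 2: Hoang vs Weber — 15–2, Hoang advances.
Round 3: Hoang vs Diaz — 7–10, Diaz advances.
Diaz survives the agenda.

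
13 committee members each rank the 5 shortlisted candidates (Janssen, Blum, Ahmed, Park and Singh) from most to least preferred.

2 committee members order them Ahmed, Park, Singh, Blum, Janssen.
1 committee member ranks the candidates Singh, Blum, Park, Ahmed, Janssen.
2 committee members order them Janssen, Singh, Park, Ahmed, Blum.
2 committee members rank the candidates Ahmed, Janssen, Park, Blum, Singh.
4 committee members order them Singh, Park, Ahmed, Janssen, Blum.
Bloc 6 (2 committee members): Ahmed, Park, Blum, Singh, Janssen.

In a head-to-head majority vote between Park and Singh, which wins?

Ballots ranking Park above Singh: 2 + 2 + 2 = 6.
Ballots ranking Singh above Park: 13 − 6 = 7.
Singh wins the head-to-head 7–6.

Singh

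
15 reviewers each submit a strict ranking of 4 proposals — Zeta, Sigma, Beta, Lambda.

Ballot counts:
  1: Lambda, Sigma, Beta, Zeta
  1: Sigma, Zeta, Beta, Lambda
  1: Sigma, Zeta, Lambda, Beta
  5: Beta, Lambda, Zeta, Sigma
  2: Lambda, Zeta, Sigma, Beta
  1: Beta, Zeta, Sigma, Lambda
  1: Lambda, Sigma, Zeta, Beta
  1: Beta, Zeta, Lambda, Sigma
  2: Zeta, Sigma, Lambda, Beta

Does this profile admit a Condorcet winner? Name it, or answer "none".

Check each pair by majority over 15 ballots:
Zeta vs Sigma: Zeta preferred on 5+2+1+1+2 = 11 ballots; Zeta wins 11–4.
Zeta vs Beta: Zeta preferred on 1+1+2+1+2 = 7 ballots; Beta wins 8–7.
Zeta vs Lambda: Zeta is ranked higher on 1+1+1+1+2 = 6 ballots, Lambda on 9. Lambda wins 9–6.
Sigma vs Beta: Sigma preferred on 1+1+1+2+1+2 = 8 ballots; Sigma wins 8–7.
Sigma vs Lambda: Sigma preferred on 1+1+1+2 = 5 ballots; Lambda wins 10–5.
Beta vs Lambda: Beta preferred on 1+5+1+1 = 8 ballots; Beta wins 8–7.
Every project loses at least once (Zeta loses to Beta; Sigma loses to Zeta; Beta loses to Sigma; Lambda loses to Beta). The majority relation contains the cycle Zeta → Sigma → Beta → Zeta, so there is no Condorcet winner.

none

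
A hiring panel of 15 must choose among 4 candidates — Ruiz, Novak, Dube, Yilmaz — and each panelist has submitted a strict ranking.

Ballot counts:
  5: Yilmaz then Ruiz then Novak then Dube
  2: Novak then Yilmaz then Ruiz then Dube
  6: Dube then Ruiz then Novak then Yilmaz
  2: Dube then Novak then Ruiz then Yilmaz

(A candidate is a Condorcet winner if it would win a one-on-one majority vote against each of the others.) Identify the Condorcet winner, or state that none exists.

Dube

Check each pair by majority over 15 ballots:
Ruiz vs Novak: 5+6 = 11 for Ruiz, 4 for Novak — Ruiz by 11–4.
Ruiz vs Dube: Ruiz is ranked higher on 5+2 = 7 ballots, Dube on 8. Dube wins 8–7.
Ruiz vs Yilmaz: 8 to 7, Ruiz.
Novak vs Dube: 5+2 = 7 for Novak, 8 for Dube — Dube by 8–7.
Novak vs Yilmaz: Novak preferred on 2+6+2 = 10 ballots; Novak wins 10–5.
Dube vs Yilmaz: 6+2 = 8 for Dube, 7 for Yilmaz — Dube by 8–7.
Dube beats each of Ruiz, Novak, Yilmaz — Dube is the Condorcet winner.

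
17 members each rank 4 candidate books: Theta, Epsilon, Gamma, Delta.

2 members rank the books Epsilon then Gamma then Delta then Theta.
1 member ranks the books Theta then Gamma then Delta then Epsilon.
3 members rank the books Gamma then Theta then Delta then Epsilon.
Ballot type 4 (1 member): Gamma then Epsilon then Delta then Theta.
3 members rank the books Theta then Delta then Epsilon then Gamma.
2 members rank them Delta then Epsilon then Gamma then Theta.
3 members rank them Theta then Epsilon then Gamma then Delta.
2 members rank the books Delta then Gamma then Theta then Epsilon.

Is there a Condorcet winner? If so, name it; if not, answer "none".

Check each pair by majority over 17 ballots:
Theta vs Epsilon: Theta preferred on 1+3+3+3+2 = 12 ballots; Theta wins 12–5.
Theta vs Gamma: Theta preferred on 1+3+3 = 7 ballots; Gamma wins 10–7.
Theta vs Delta: Theta, 10–7.
Epsilon vs Gamma: Epsilon preferred on 2+3+2+3 = 10 ballots; Epsilon wins 10–7.
Epsilon vs Delta: Delta wins 11–6.
Gamma–Delta: Gamma 10–7.
No book is unbeaten: Theta loses to Gamma; Epsilon loses to Theta; Gamma loses to Epsilon; Delta loses to Theta. In particular Theta > Epsilon > Gamma > Theta is a majority cycle — no Condorcet winner exists.

none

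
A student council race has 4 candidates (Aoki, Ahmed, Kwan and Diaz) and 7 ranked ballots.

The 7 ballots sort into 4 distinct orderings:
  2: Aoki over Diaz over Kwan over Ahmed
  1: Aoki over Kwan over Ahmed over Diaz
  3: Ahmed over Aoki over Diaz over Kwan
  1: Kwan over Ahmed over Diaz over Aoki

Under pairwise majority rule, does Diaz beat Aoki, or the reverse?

Aoki

Ballots ranking Diaz above Aoki: 1.
Ballots ranking Aoki above Diaz: 7 − 1 = 6.
Aoki wins the head-to-head 6–1.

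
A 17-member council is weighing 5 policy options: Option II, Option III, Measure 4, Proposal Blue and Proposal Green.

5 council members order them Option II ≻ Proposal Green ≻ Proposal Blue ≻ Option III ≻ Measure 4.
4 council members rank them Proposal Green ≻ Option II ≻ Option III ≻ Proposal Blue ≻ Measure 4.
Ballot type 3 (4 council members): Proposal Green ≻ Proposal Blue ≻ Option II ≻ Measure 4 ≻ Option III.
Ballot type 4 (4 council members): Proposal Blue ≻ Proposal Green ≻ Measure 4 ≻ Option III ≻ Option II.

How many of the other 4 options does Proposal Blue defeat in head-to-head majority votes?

Proposal Blue against each rival (17 council members):
Proposal Blue vs Option II: 8 to 9, Option II.
Proposal Blue vs Option III: Proposal Blue, 13–4.
Proposal Blue vs Measure 4: 17 to 0, Proposal Blue.
Proposal Blue vs Proposal Green: Proposal Blue is ranked higher on 4 ballots, Proposal Green on 13. Proposal Green wins 13–4.
Proposal Blue beats Option III, Measure 4; loses to Option II, Proposal Green — 2 pairwise wins.

2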